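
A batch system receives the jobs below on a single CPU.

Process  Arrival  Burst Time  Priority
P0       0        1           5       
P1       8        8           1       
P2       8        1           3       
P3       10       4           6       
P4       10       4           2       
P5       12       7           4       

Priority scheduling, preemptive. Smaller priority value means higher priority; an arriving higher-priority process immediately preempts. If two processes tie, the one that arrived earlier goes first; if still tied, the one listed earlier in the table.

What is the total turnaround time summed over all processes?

70

Timeline: | P0 0-1 | idle 1-8 | P1 8-16 | P4 16-20 | P2 20-21 | P5 21-28 | P3 28-32 |
Completion: P0=1  P1=16  P2=21  P3=32  P4=20  P5=28
Turnaround (C−A): P0=1  P1=8  P2=13  P3=22  P4=10  P5=16
Turnaround = completion − arrival: P0=1, P1=8, P2=13, P3=22, P4=10, P5=16
Total turnaround = 1 + 8 + 13 + 22 + 10 + 16 = 70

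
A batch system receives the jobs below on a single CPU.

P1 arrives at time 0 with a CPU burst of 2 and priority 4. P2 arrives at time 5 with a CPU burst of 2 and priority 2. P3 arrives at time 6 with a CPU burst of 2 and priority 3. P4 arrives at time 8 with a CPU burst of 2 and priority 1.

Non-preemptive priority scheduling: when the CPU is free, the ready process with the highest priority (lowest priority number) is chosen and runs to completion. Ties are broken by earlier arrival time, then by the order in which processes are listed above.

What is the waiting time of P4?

1

Gantt: | P1 0-2 | idle 2-5 | P2 5-7 | P3 7-9 | P4 9-11 |
Completion: P1=2  P2=7  P3=9  P4=11
Turnaround (C−A): P1=2  P2=2  P3=3  P4=3
Waiting(P4) = turnaround − burst = 3 − 2 = 1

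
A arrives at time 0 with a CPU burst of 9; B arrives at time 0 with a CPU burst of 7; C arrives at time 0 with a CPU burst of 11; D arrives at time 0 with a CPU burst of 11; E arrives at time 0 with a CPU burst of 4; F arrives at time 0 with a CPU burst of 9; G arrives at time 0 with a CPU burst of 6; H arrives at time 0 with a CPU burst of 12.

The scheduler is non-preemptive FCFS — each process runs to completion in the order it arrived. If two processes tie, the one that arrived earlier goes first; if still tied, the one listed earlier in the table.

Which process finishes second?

Gantt: | A 0-9 | B 9-16 | C 16-27 | D 27-38 | E 38-42 | F 42-51 | G 51-57 | H 57-69 |
Completion: A=9  B=16  C=27  D=38  E=42  F=51  G=57  H=69
Finish order: A → B → C → D → E → F → G → H

B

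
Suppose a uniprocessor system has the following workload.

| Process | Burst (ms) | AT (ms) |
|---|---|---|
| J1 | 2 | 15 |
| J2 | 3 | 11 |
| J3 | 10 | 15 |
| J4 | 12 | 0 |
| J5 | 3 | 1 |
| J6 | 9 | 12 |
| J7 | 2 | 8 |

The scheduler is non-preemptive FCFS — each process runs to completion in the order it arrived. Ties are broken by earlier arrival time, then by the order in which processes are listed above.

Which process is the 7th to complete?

Gantt: | J4 0-12 | J5 12-15 | J7 15-17 | J2 17-20 | J6 20-29 | J1 29-31 | J3 31-41 |
Completion: J1=31  J2=20  J3=41  J4=12  J5=15  J6=29  J7=17
Finish order: J4 → J5 → J7 → J2 → J6 → J1 → J3

J3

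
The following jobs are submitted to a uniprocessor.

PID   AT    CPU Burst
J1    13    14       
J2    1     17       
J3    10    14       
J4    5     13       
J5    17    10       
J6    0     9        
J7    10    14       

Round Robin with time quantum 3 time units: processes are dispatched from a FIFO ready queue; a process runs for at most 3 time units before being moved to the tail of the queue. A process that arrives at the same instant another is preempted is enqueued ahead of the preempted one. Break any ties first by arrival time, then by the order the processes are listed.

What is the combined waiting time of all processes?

386

Gantt: | J6 0-3 | J2 3-6 | J6 6-9 | J4 9-12 | J2 12-15 | J6 15-18 | J3 18-21 | J7 21-24 | J4 24-27 | J1 27-30 | J2 30-33 | J5 33-36 | J3 36-39 | J7 39-42 | J4 42-45 | J1 45-48 | J2 48-51 | J5 51-54 | J3 54-57 | J7 57-60 | J4 60-63 | J1 63-66 | J2 66-69 | J5 69-72 | J3 72-75 | J7 75-78 | J4 78-79 | J1 79-82 | J2 82-84 | J5 84-85 | J3 85-87 | J7 87-89 | J1 89-91 |
Completion: J1=91  J2=84  J3=87  J4=79  J5=85  J6=18  J7=89
Waiting = turnaround − burst: J1=64, J2=66, J3=63, J4=61, J5=58, J6=9, J7=65
Total waiting = 64 + 66 + 63 + 61 + 58 + 9 + 65 = 386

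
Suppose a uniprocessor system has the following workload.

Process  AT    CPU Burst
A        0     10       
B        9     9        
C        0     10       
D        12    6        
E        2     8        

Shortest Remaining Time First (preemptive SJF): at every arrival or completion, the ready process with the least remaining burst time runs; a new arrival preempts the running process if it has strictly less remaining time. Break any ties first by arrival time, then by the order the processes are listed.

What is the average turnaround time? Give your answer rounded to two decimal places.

Timeline: | A 0-10 | E 10-18 | D 18-24 | B 24-33 | C 33-43 |
Completion: A=10  B=33  C=43  D=24  E=18
Turnaround (C−A): A=10  B=24  C=43  D=12  E=16
Turnaround times: A=10, B=24, C=43, D=12, E=16
Average turnaround = (10+24+43+12+16) / 5 = 105/5 = 21.00

21.00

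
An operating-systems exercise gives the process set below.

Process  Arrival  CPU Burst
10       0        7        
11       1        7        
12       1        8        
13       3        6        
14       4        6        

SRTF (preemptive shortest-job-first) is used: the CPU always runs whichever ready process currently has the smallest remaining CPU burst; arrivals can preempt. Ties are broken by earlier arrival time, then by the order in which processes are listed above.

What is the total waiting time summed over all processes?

56

Gantt: | 10 0-7 | 13 7-13 | 14 13-19 | 11 19-26 | 12 26-34 |
Completion: 10=7  11=26  12=34  13=13  14=19
Turnaround (C−A): 10=7  11=25  12=33  13=10  14=15
Waiting = turnaround − burst: 10=0, 11=18, 12=25, 13=4, 14=9
Total waiting = 0 + 18 + 25 + 4 + 9 = 56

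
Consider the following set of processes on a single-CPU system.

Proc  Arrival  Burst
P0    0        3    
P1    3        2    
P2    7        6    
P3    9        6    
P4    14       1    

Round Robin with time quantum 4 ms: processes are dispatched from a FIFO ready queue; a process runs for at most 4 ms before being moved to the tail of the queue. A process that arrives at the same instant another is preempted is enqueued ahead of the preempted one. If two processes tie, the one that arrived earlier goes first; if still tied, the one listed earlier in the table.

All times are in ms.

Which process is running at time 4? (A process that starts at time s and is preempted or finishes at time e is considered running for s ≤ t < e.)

Timeline: | P0 0-3 | P1 3-5 | idle 5-7 | P2 7-11 | P3 11-15 | P2 15-17 | P4 17-18 | P3 18-20 |
Completion: P0=3  P1=5  P2=17  P3=20  P4=18
Turnaround (C−A): P0=3  P1=2  P2=10  P3=11  P4=4

P1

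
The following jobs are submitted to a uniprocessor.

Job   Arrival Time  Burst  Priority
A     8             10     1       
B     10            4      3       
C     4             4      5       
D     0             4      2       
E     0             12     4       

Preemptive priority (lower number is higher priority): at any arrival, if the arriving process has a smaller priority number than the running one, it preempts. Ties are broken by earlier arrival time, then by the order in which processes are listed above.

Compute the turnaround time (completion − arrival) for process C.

Timeline: | D 0-4 | E 4-8 | A 8-18 | B 18-22 | E 22-30 | C 30-34 |
Completion: A=18  B=22  C=34  D=4  E=30
Turnaround (C−A): A=10  B=12  C=30  D=4  E=30
Turnaround(C) = completion − arrival = 34 − 4 = 30

30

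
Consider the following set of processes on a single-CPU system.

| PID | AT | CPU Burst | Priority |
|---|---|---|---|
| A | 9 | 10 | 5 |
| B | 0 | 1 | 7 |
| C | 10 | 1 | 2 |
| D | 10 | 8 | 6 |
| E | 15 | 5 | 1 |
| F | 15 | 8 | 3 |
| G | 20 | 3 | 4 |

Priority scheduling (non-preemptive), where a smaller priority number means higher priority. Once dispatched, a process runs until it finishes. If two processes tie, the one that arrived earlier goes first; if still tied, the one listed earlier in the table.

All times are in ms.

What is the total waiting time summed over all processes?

Schedule: | B 0-1 | idle 1-9 | A 9-19 | E 19-24 | C 24-25 | F 25-33 | G 33-36 | D 36-44 |
Completion: A=19  B=1  C=25  D=44  E=24  F=33  G=36
Turnaround (C−A): A=10  B=1  C=15  D=34  E=9  F=18  G=16
Waiting = turnaround − burst: A=0, B=0, C=14, D=26, E=4, F=10, G=13
Total waiting = 0 + 0 + 14 + 26 + 4 + 10 + 13 = 67

67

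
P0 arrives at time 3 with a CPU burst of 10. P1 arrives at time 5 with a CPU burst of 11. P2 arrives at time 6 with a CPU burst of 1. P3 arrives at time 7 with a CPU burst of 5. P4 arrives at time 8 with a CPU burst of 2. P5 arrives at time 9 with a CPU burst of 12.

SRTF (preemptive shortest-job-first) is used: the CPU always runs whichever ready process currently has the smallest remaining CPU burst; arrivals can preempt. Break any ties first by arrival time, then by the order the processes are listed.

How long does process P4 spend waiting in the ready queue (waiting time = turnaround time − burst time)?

Timeline: | idle 0-3 | P0 3-6 | P2 6-7 | P3 7-8 | P4 8-10 | P3 10-14 | P0 14-21 | P1 21-32 | P5 32-44 |
Completion: P0=21  P1=32  P2=7  P3=14  P4=10  P5=44
Turnaround (C−A): P0=18  P1=27  P2=1  P3=7  P4=2  P5=35
Waiting(P4) = turnaround − burst = 2 − 2 = 0

0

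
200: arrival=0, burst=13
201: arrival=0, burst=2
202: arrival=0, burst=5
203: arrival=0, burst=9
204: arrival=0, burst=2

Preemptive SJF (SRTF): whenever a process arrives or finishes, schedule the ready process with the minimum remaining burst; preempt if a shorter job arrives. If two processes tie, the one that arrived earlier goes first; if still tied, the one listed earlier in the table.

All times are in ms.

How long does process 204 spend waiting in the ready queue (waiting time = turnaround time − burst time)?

2

Timeline: | 201 0-2 | 204 2-4 | 202 4-9 | 203 9-18 | 200 18-31 |
Completion: 200=31  201=2  202=9  203=18  204=4
Turnaround (C−A): 200=31  201=2  202=9  203=18  204=4
Waiting(204) = turnaround − burst = 4 − 2 = 2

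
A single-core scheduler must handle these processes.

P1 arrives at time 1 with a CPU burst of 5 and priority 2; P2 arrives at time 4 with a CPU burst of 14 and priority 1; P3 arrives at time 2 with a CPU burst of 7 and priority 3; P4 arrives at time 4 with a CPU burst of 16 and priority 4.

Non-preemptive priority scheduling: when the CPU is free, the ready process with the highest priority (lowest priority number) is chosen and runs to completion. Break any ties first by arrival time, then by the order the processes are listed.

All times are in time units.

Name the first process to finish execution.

Schedule: | idle 0-1 | P1 1-6 | P2 6-20 | P3 20-27 | P4 27-43 |
Completion: P1=6  P2=20  P3=27  P4=43
Turnaround (C−A): P1=5  P2=16  P3=25  P4=39
Finish order: P1 → P2 → P3 → P4

P1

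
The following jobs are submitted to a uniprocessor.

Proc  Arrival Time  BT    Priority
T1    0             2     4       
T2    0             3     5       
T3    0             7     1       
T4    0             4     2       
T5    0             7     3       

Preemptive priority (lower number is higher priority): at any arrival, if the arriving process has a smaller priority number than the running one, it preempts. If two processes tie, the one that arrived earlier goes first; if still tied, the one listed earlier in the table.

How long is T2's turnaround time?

23

Timeline: | T3 0-7 | T4 7-11 | T5 11-18 | T1 18-20 | T2 20-23 |
Completion: T1=20  T2=23  T3=7  T4=11  T5=18
Turnaround (C−A): T1=20  T2=23  T3=7  T4=11  T5=18
Turnaround(T2) = completion − arrival = 23 − 0 = 23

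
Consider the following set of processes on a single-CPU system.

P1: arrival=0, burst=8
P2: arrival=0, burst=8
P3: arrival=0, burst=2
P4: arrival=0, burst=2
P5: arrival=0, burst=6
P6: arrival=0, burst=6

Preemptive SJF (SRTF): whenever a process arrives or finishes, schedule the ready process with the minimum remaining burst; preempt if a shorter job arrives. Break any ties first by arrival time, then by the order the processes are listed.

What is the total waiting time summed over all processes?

Schedule: | P3 0-2 | P4 2-4 | P5 4-10 | P6 10-16 | P1 16-24 | P2 24-32 |
Completion: P1=24  P2=32  P3=2  P4=4  P5=10  P6=16
Turnaround (C−A): P1=24  P2=32  P3=2  P4=4  P5=10  P6=16
Waiting = turnaround − burst: P1=16, P2=24, P3=0, P4=2, P5=4, P6=10
Total waiting = 16 + 24 + 0 + 2 + 4 + 10 = 56

56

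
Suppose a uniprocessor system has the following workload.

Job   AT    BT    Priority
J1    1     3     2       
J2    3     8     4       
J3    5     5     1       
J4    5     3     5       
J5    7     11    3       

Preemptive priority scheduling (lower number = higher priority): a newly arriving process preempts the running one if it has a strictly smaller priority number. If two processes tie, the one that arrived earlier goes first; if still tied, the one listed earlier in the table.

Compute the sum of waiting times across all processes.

Timeline: | idle 0-1 | J1 1-4 | J2 4-5 | J3 5-10 | J5 10-21 | J2 21-28 | J4 28-31 |
Completion: J1=4  J2=28  J3=10  J4=31  J5=21
Turnaround (C−A): J1=3  J2=25  J3=5  J4=26  J5=14
Waiting = turnaround − burst: J1=0, J2=17, J3=0, J4=23, J5=3
Total waiting = 0 + 17 + 0 + 23 + 3 = 43

43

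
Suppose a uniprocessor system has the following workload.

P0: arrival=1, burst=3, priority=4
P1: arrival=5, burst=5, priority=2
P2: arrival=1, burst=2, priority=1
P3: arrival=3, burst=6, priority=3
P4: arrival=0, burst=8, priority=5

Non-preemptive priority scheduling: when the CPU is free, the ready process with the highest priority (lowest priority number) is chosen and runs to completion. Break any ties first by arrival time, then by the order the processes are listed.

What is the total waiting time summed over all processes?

44

Gantt: | P4 0-8 | P2 8-10 | P1 10-15 | P3 15-21 | P0 21-24 |
Completion: P0=24  P1=15  P2=10  P3=21  P4=8
Turnaround (C−A): P0=23  P1=10  P2=9  P3=18  P4=8
Waiting = turnaround − burst: P0=20, P1=5, P2=7, P3=12, P4=0
Total waiting = 20 + 5 + 7 + 12 + 0 = 44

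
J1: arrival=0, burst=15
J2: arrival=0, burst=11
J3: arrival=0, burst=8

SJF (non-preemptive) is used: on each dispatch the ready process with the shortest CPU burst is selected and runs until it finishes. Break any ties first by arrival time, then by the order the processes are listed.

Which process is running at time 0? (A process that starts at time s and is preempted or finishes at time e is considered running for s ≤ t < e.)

Schedule: | J3 0-8 | J2 8-19 | J1 19-34 |
Completion: J1=34  J2=19  J3=8

J3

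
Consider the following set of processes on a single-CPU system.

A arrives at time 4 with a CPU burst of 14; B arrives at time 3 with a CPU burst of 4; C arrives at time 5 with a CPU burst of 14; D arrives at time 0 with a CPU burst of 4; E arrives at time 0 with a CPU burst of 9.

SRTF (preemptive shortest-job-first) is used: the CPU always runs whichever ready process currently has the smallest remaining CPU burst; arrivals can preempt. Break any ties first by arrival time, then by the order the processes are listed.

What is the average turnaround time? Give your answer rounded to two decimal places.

Timeline: | D 0-4 | B 4-8 | E 8-17 | A 17-31 | C 31-45 |
Completion: A=31  B=8  C=45  D=4  E=17
Turnaround times: A=27, B=5, C=40, D=4, E=17
Average turnaround = (27+5+40+4+17) / 5 = 93/5 = 18.60

18.60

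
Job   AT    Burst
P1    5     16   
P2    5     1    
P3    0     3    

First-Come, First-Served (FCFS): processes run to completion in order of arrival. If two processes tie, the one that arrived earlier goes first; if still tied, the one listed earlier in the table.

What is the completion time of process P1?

Gantt: | P3 0-3 | idle 3-5 | P1 5-21 | P2 21-22 |
Completion: P1=21  P2=22  P3=3

21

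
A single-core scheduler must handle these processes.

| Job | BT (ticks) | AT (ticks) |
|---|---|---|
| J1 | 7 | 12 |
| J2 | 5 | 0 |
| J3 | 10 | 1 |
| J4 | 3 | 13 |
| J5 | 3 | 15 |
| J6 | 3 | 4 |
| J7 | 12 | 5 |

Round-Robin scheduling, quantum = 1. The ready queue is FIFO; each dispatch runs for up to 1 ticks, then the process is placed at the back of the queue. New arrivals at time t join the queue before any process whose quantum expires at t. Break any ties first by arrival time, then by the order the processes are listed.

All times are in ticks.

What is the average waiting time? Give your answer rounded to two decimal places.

Timeline: | J2 0-1 | J3 1-2 | J2 2-3 | J3 3-4 | J2 4-5 | J6 5-6 | J3 6-7 | J7 7-8 | J2 8-9 | J6 9-10 | J3 10-11 | J7 11-12 | J2 12-13 | J6 13-14 | J3 14-15 | J1 15-16 | J7 16-17 | J4 17-18 | J5 18-19 | J3 19-20 | J1 20-21 | J7 21-22 | J4 22-23 | J5 23-24 | J3 24-25 | J1 25-26 | J7 26-27 | J4 27-28 | J5 28-29 | J3 29-30 | J1 30-31 | J7 31-32 | J3 32-33 | J1 33-34 | J7 34-35 | J3 35-36 | J1 36-37 | J7 37-38 | J1 38-39 | J7 39-43 |
Completion: J1=39  J2=13  J3=36  J4=28  J5=29  J6=14  J7=43
Turnaround (C−A): J1=27  J2=13  J3=35  J4=15  J5=14  J6=10  J7=38
Waiting times: J1=20, J2=8, J3=25, J4=12, J5=11, J6=7, J7=26
Average waiting = (20+8+25+12+11+7+26) / 7 = 109/7 = 15.57

15.57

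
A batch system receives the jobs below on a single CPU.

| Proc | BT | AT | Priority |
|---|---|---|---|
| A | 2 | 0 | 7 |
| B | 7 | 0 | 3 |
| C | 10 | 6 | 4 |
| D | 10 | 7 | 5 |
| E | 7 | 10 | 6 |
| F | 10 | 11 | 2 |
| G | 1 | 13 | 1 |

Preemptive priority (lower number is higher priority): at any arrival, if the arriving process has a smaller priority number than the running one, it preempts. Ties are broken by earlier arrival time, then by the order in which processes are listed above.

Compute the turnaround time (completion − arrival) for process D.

31

Timeline: | B 0-7 | C 7-11 | F 11-13 | G 13-14 | F 14-22 | C 22-28 | D 28-38 | E 38-45 | A 45-47 |
Completion: A=47  B=7  C=28  D=38  E=45  F=22  G=14
Turnaround (C−A): A=47  B=7  C=22  D=31  E=35  F=11  G=1
Turnaround(D) = completion − arrival = 38 − 7 = 31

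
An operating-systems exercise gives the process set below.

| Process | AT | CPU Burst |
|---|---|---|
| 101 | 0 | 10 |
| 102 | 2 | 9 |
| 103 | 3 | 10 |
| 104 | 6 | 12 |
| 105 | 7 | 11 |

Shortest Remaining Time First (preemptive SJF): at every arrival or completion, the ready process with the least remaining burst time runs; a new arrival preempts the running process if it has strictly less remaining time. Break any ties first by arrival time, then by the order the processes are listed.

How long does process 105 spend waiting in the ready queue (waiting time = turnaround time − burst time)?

Schedule: | 101 0-10 | 102 10-19 | 103 19-29 | 105 29-40 | 104 40-52 |
Completion: 101=10  102=19  103=29  104=52  105=40
Waiting(105) = turnaround − burst = 33 − 11 = 22

22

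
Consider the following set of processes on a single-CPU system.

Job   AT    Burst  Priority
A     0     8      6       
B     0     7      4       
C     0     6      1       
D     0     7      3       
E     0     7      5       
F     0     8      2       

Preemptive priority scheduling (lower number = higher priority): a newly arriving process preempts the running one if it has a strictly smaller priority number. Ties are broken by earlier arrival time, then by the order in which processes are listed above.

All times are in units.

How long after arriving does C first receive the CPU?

Gantt: | C 0-6 | F 6-14 | D 14-21 | B 21-28 | E 28-35 | A 35-43 |
Completion: A=43  B=28  C=6  D=21  E=35  F=14
Response(C) = first start − arrival = 0 − 0 = 0

0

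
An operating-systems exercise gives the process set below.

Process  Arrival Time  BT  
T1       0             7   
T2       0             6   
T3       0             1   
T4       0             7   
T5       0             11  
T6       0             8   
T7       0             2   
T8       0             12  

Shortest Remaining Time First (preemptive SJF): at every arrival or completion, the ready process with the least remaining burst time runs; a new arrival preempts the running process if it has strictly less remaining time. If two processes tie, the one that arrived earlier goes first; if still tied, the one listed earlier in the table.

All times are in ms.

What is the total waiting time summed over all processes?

Gantt: | T3 0-1 | T7 1-3 | T2 3-9 | T1 9-16 | T4 16-23 | T6 23-31 | T5 31-42 | T8 42-54 |
Completion: T1=16  T2=9  T3=1  T4=23  T5=42  T6=31  T7=3  T8=54
Turnaround (C−A): T1=16  T2=9  T3=1  T4=23  T5=42  T6=31  T7=3  T8=54
Waiting = turnaround − burst: T1=9, T2=3, T3=0, T4=16, T5=31, T6=23, T7=1, T8=42
Total waiting = 9 + 3 + 0 + 16 + 31 + 23 + 1 + 42 = 125

125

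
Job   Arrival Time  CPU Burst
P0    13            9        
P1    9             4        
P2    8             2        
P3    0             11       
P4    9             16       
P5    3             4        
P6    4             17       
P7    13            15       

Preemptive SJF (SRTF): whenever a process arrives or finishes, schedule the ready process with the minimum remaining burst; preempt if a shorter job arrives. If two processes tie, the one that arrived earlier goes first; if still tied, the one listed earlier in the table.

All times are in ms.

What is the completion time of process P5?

7

Schedule: | P3 0-3 | P5 3-7 | P3 7-8 | P2 8-10 | P1 10-14 | P3 14-21 | P0 21-30 | P7 30-45 | P4 45-61 | P6 61-78 |
Completion: P0=30  P1=14  P2=10  P3=21  P4=61  P5=7  P6=78  P7=45
Turnaround (C−A): P0=17  P1=5  P2=2  P3=21  P4=52  P5=4  P6=74  P7=32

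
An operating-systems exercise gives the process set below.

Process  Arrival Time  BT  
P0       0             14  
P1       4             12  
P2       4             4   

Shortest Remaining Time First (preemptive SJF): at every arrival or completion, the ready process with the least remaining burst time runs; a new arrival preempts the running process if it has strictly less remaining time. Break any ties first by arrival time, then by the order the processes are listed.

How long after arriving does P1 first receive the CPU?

Gantt: | P0 0-4 | P2 4-8 | P0 8-18 | P1 18-30 |
Completion: P0=18  P1=30  P2=8
Response(P1) = first start − arrival = 18 − 4 = 14

14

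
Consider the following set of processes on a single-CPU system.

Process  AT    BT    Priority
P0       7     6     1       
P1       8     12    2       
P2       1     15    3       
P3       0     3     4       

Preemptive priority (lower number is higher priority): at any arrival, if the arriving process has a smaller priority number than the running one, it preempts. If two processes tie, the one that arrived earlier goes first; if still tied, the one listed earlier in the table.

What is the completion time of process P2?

34

Timeline: | P3 0-1 | P2 1-7 | P0 7-13 | P1 13-25 | P2 25-34 | P3 34-36 |
Completion: P0=13  P1=25  P2=34  P3=36
Turnaround (C−A): P0=6  P1=17  P2=33  P3=36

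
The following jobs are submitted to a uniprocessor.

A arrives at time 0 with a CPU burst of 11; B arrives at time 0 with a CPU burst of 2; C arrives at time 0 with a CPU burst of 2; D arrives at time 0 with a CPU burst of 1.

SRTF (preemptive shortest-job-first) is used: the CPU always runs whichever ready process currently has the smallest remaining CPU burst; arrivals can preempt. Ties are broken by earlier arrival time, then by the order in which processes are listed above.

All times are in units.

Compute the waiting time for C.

3

Timeline: | D 0-1 | B 1-3 | C 3-5 | A 5-16 |
Completion: A=16  B=3  C=5  D=1
Waiting(C) = turnaround − burst = 5 − 2 = 3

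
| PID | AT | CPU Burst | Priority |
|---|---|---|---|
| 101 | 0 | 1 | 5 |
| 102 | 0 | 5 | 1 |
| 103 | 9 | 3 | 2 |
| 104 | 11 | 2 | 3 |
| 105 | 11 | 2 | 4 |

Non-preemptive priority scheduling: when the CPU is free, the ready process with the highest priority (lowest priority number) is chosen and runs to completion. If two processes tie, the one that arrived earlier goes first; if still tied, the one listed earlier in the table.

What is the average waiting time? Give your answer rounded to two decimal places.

Gantt: | 102 0-5 | 101 5-6 | idle 6-9 | 103 9-12 | 104 12-14 | 105 14-16 |
Completion: 101=6  102=5  103=12  104=14  105=16
Turnaround (C−A): 101=6  102=5  103=3  104=3  105=5
Waiting times: 101=5, 102=0, 103=0, 104=1, 105=3
Average waiting = (5+0+0+1+3) / 5 = 9/5 = 1.80

1.80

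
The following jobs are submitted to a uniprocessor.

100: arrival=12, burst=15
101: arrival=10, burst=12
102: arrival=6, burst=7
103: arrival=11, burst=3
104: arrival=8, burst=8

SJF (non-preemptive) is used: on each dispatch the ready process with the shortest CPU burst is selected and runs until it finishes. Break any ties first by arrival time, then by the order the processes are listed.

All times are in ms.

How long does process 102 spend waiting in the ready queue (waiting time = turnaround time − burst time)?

Timeline: | idle 0-6 | 102 6-13 | 103 13-16 | 104 16-24 | 101 24-36 | 100 36-51 |
Completion: 100=51  101=36  102=13  103=16  104=24
Turnaround (C−A): 100=39  101=26  102=7  103=5  104=16
Waiting(102) = turnaround − burst = 7 − 7 = 0

0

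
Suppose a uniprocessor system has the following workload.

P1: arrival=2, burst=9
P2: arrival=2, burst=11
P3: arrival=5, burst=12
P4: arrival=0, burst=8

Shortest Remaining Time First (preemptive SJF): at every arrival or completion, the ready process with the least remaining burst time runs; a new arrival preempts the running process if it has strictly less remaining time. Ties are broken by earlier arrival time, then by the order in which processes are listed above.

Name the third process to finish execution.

P2

Gantt: | P4 0-8 | P1 8-17 | P2 17-28 | P3 28-40 |
Completion: P1=17  P2=28  P3=40  P4=8
Turnaround (C−A): P1=15  P2=26  P3=35  P4=8
Finish order: P4 → P1 → P2 → P3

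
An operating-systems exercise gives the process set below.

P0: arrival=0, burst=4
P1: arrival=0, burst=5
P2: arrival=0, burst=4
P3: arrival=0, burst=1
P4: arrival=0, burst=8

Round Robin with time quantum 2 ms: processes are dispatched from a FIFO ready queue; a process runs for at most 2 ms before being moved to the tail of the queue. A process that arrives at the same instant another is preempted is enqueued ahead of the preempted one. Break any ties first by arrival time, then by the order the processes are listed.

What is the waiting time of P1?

13

Schedule: | P0 0-2 | P1 2-4 | P2 4-6 | P3 6-7 | P4 7-9 | P0 9-11 | P1 11-13 | P2 13-15 | P4 15-17 | P1 17-18 | P4 18-22 |
Completion: P0=11  P1=18  P2=15  P3=7  P4=22
Turnaround (C−A): P0=11  P1=18  P2=15  P3=7  P4=22
Waiting(P1) = turnaround − burst = 18 − 5 = 13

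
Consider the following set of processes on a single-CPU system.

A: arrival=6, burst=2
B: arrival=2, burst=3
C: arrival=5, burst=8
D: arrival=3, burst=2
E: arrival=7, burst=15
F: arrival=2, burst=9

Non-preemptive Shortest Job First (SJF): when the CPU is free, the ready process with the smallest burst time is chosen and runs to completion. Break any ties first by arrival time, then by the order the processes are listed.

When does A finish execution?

Schedule: | idle 0-2 | B 2-5 | D 5-7 | A 7-9 | C 9-17 | F 17-26 | E 26-41 |
Completion: A=9  B=5  C=17  D=7  E=41  F=26

9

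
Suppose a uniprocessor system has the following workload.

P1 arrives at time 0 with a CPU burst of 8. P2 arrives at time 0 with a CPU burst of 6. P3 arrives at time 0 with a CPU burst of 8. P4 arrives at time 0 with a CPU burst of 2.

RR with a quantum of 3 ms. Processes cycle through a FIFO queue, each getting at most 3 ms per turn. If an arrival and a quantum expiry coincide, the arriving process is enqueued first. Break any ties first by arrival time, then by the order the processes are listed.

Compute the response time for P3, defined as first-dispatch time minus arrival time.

6

Gantt: | P1 0-3 | P2 3-6 | P3 6-9 | P4 9-11 | P1 11-14 | P2 14-17 | P3 17-20 | P1 20-22 | P3 22-24 |
Completion: P1=22  P2=17  P3=24  P4=11
Turnaround (C−A): P1=22  P2=17  P3=24  P4=11
Response(P3) = first start − arrival = 6 − 0 = 6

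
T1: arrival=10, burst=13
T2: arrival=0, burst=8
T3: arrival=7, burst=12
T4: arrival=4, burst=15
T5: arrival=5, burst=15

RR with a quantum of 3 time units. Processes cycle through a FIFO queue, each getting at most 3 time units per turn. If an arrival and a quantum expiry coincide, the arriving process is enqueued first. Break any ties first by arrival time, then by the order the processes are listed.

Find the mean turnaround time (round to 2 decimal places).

Timeline: | T2 0-6 | T4 6-9 | T5 9-12 | T2 12-14 | T3 14-17 | T4 17-20 | T1 20-23 | T5 23-26 | T3 26-29 | T4 29-32 | T1 32-35 | T5 35-38 | T3 38-41 | T4 41-44 | T1 44-47 | T5 47-50 | T3 50-53 | T4 53-56 | T1 56-59 | T5 59-62 | T1 62-63 |
Completion: T1=63  T2=14  T3=53  T4=56  T5=62
Turnaround (C−A): T1=53  T2=14  T3=46  T4=52  T5=57
Turnaround times: T1=53, T2=14, T3=46, T4=52, T5=57
Average turnaround = (53+14+46+52+57) / 5 = 222/5 = 44.40

44.40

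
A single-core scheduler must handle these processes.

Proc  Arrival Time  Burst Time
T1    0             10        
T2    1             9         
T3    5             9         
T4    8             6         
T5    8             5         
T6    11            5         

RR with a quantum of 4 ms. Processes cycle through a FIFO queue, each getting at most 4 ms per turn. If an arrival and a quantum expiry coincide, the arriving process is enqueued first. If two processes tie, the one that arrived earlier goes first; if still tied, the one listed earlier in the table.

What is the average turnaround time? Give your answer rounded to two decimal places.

35.17

Timeline: | T1 0-4 | T2 4-8 | T1 8-12 | T3 12-16 | T4 16-20 | T5 20-24 | T2 24-28 | T6 28-32 | T1 32-34 | T3 34-38 | T4 38-40 | T5 40-41 | T2 41-42 | T6 42-43 | T3 43-44 |
Completion: T1=34  T2=42  T3=44  T4=40  T5=41  T6=43
Turnaround times: T1=34, T2=41, T3=39, T4=32, T5=33, T6=32
Average turnaround = (34+41+39+32+33+32) / 6 = 211/6 = 35.17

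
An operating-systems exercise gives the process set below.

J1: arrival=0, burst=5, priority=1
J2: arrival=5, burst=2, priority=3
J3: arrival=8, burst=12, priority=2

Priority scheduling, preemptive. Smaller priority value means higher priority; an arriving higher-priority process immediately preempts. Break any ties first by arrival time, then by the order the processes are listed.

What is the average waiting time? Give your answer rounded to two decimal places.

0.00

Schedule: | J1 0-5 | J2 5-7 | idle 7-8 | J3 8-20 |
Completion: J1=5  J2=7  J3=20
Waiting times: J1=0, J2=0, J3=0
Average waiting = (0+0+0) / 3 = 0/3 = 0.00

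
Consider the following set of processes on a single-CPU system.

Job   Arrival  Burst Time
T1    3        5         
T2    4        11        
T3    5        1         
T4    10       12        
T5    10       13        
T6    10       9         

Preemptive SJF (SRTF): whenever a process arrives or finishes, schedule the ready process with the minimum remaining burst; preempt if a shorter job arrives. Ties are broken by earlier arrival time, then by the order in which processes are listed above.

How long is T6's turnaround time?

9

Schedule: | idle 0-3 | T1 3-5 | T3 5-6 | T1 6-9 | T2 9-10 | T6 10-19 | T2 19-29 | T4 29-41 | T5 41-54 |
Completion: T1=9  T2=29  T3=6  T4=41  T5=54  T6=19
Turnaround (C−A): T1=6  T2=25  T3=1  T4=31  T5=44  T6=9
Turnaround(T6) = completion − arrival = 19 − 10 = 9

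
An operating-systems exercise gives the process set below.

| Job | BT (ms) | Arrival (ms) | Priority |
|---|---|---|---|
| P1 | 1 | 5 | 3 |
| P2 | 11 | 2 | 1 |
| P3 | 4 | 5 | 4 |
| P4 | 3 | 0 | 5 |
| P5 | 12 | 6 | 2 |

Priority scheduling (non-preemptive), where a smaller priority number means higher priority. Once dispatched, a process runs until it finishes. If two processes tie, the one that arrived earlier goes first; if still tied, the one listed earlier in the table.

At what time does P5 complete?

26

Timeline: | P4 0-3 | P2 3-14 | P5 14-26 | P1 26-27 | P3 27-31 |
Completion: P1=27  P2=14  P3=31  P4=3  P5=26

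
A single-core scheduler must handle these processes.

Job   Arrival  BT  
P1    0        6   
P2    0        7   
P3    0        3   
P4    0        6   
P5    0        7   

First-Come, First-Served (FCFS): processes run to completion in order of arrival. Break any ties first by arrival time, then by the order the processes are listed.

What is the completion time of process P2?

13

Schedule: | P1 0-6 | P2 6-13 | P3 13-16 | P4 16-22 | P5 22-29 |
Completion: P1=6  P2=13  P3=16  P4=22  P5=29
Turnaround (C−A): P1=6  P2=13  P3=16  P4=22  P5=29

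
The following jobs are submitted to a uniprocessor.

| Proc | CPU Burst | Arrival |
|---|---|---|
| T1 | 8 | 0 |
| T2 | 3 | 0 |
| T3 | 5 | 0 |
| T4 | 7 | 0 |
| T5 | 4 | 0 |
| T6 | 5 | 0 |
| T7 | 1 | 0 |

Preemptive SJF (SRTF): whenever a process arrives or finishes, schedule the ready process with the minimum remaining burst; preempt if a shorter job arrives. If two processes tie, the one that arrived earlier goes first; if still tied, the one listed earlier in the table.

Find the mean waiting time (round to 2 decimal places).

Schedule: | T7 0-1 | T2 1-4 | T5 4-8 | T3 8-13 | T6 13-18 | T4 18-25 | T1 25-33 |
Completion: T1=33  T2=4  T3=13  T4=25  T5=8  T6=18  T7=1
Waiting times: T1=25, T2=1, T3=8, T4=18, T5=4, T6=13, T7=0
Average waiting = (25+1+8+18+4+13+0) / 7 = 69/7 = 9.86

9.86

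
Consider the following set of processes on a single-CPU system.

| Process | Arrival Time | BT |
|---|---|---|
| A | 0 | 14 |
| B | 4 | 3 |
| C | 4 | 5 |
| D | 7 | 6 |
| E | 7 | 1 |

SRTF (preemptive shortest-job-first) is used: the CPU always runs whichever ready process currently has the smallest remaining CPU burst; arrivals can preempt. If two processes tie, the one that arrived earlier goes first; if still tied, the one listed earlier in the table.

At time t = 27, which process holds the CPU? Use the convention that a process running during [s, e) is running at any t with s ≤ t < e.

A

Schedule: | A 0-4 | B 4-7 | E 7-8 | C 8-13 | D 13-19 | A 19-29 |
Completion: A=29  B=7  C=13  D=19  E=8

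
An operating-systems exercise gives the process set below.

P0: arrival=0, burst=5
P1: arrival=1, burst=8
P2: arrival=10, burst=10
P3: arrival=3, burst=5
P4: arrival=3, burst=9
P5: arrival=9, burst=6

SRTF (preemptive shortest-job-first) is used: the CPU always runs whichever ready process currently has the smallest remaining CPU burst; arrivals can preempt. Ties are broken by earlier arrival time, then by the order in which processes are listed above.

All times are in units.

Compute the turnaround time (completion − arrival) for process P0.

5

Timeline: | P0 0-5 | P3 5-10 | P5 10-16 | P1 16-24 | P4 24-33 | P2 33-43 |
Completion: P0=5  P1=24  P2=43  P3=10  P4=33  P5=16
Turnaround (C−A): P0=5  P1=23  P2=33  P3=7  P4=30  P5=7
Turnaround(P0) = completion − arrival = 5 − 0 = 5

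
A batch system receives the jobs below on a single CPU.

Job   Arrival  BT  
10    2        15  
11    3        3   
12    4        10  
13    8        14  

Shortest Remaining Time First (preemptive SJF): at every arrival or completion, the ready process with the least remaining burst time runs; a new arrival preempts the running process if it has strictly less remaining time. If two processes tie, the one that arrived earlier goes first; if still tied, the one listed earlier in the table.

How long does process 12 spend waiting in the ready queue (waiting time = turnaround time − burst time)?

Schedule: | idle 0-2 | 10 2-3 | 11 3-6 | 12 6-16 | 10 16-30 | 13 30-44 |
Completion: 10=30  11=6  12=16  13=44
Turnaround (C−A): 10=28  11=3  12=12  13=36
Waiting(12) = turnaround − burst = 12 − 10 = 2

2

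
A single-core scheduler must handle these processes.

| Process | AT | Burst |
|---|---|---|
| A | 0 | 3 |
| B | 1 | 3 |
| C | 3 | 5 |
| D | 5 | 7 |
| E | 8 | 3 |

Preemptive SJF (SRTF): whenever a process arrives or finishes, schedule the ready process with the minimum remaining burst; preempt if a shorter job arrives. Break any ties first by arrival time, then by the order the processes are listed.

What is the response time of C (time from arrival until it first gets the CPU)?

Gantt: | A 0-3 | B 3-6 | C 6-11 | E 11-14 | D 14-21 |
Completion: A=3  B=6  C=11  D=21  E=14
Turnaround (C−A): A=3  B=5  C=8  D=16  E=6
Response(C) = first start − arrival = 6 − 3 = 3

3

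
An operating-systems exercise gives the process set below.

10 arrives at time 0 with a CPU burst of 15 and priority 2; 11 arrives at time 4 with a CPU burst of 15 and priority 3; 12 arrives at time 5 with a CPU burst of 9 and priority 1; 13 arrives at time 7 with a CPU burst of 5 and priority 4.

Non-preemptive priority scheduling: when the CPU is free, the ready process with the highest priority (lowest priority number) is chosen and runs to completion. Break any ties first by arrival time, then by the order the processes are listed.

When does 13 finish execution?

44

Schedule: | 10 0-15 | 12 15-24 | 11 24-39 | 13 39-44 |
Completion: 10=15  11=39  12=24  13=44
Turnaround (C−A): 10=15  11=35  12=19  13=37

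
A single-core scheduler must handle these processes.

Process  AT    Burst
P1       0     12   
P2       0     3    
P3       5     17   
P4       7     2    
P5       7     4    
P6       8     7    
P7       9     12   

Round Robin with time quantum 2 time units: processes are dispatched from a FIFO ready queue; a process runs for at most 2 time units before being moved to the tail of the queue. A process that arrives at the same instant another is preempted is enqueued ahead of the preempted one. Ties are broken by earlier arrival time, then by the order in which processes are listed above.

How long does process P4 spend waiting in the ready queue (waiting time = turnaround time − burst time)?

4

Schedule: | P1 0-2 | P2 2-4 | P1 4-6 | P2 6-7 | P3 7-9 | P1 9-11 | P4 11-13 | P5 13-15 | P6 15-17 | P7 17-19 | P3 19-21 | P1 21-23 | P5 23-25 | P6 25-27 | P7 27-29 | P3 29-31 | P1 31-33 | P6 33-35 | P7 35-37 | P3 37-39 | P1 39-41 | P6 41-42 | P7 42-44 | P3 44-46 | P7 46-48 | P3 48-50 | P7 50-52 | P3 52-57 |
Completion: P1=41  P2=7  P3=57  P4=13  P5=25  P6=42  P7=52
Waiting(P4) = turnaround − burst = 6 − 2 = 4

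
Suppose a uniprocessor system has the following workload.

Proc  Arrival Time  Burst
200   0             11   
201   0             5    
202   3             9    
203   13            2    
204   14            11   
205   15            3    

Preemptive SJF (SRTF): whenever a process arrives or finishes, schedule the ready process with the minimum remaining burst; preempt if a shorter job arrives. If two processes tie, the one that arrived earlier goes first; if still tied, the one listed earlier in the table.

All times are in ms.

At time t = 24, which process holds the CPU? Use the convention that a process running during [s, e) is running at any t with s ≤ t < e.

Timeline: | 201 0-5 | 202 5-14 | 203 14-16 | 205 16-19 | 200 19-30 | 204 30-41 |
Completion: 200=30  201=5  202=14  203=16  204=41  205=19
Turnaround (C−A): 200=30  201=5  202=11  203=3  204=27  205=4

200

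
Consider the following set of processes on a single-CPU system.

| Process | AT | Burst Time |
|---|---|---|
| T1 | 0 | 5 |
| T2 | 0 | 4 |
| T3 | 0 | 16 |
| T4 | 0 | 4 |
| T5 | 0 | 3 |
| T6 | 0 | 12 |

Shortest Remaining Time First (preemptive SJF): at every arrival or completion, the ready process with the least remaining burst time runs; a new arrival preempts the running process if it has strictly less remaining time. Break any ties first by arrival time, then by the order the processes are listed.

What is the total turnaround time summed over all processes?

109

Timeline: | T5 0-3 | T2 3-7 | T4 7-11 | T1 11-16 | T6 16-28 | T3 28-44 |
Completion: T1=16  T2=7  T3=44  T4=11  T5=3  T6=28
Turnaround = completion − arrival: T1=16, T2=7, T3=44, T4=11, T5=3, T6=28
Total turnaround = 16 + 7 + 44 + 11 + 3 + 28 = 109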